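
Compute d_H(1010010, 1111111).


XOR: 0101101
Count of 1s: 4

4


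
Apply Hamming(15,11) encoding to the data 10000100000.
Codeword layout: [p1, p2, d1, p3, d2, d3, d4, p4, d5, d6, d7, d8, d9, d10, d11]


Parity bits: p1=1, p2=0, p3=0, p4=1

101000010100000


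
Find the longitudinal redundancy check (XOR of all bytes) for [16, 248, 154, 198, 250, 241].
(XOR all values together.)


XOR chain: 16 ^ 248 ^ 154 ^ 198 ^ 250 ^ 241 = 191

191


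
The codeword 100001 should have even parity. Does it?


Number of 1s: 2

Yes, parity is correct (2 ones)


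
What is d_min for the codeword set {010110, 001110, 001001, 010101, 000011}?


Comparing all pairs, minimum distance: 2
Can detect 1 errors, correct 0 errors

2


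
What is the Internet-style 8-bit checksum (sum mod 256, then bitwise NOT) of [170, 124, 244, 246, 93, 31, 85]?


Sum = 993 mod 256 = 225
Complement = 30

30


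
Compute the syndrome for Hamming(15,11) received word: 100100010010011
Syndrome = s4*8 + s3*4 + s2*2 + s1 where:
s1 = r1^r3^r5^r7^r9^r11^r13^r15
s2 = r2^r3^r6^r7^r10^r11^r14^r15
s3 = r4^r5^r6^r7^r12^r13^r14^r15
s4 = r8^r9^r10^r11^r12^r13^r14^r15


s1=1, s2=1, s3=1, s4=0

Syndrome = 7 (error at position 7)


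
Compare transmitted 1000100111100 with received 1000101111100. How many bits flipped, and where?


XOR: 0000001000000

1 error(s) at position(s): 6


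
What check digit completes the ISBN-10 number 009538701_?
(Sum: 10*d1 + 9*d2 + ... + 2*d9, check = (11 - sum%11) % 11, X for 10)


Weighted sum: 195
195 mod 11 = 8

Check digit: 3


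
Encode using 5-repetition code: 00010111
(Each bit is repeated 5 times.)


Each bit -> 5 copies

0000000000000001111100000111111111111111


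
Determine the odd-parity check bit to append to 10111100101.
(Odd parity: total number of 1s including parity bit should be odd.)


Number of 1s in data: 7
Parity bit: 0

0


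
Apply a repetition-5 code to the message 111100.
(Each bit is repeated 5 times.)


Each bit -> 5 copies

111111111111111111110000000000


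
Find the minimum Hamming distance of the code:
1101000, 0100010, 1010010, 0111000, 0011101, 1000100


Comparing all pairs, minimum distance: 2
Can detect 1 errors, correct 0 errors

2


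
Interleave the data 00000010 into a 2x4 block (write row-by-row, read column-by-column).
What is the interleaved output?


Matrix:
  0000
  0010
Read columns: 00000100

00000100


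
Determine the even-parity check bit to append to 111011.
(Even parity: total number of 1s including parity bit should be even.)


Number of 1s in data: 5
Parity bit: 1

1


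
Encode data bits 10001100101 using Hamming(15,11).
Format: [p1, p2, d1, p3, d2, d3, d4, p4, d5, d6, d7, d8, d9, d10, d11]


Parity bits: p1=0, p2=1, p3=0, p4=0

011000001100101


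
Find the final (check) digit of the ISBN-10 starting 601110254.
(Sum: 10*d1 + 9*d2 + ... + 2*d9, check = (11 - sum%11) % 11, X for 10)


Weighted sum: 112
112 mod 11 = 2

Check digit: 9


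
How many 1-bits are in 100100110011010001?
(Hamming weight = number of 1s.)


Counting 1s in 100100110011010001

8


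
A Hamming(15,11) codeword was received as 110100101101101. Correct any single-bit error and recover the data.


Syndrome = 13: error at position 13

Data: 00011101001 (corrected bit 13)


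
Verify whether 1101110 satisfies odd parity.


Number of 1s: 5

Yes, parity is correct (5 ones)


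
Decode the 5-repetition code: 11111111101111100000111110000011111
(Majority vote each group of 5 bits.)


Groups: 11111, 11110, 11111, 00000, 11111, 00000, 11111
Majority votes: 1110101

1110101


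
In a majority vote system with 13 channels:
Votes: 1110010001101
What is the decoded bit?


Ones: 7 out of 13
Threshold: 7

1 (7/13 voted 1)


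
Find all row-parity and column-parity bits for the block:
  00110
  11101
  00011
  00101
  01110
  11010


Row parities: 000011
Column parities: 01001

Row P: 000011, Col P: 01001, Corner: 0


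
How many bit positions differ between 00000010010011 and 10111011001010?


XOR: 10111001011001
Count of 1s: 8

8


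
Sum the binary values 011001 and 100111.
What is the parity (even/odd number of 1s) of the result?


011001 = 25
100111 = 39
Sum = 64 = 1000000
1s count = 1

odd parity (1 ones in 1000000)


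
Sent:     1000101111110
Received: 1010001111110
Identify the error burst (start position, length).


XOR: 0010100000000

Burst at position 2, length 3


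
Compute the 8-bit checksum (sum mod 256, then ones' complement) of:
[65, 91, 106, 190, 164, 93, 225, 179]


Sum = 1113 mod 256 = 89
Complement = 166

166


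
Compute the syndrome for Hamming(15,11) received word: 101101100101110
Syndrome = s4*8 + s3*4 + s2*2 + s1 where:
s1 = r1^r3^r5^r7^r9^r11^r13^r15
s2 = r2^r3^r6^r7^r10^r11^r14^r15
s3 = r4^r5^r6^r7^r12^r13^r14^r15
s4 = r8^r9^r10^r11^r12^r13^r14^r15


s1=0, s2=1, s3=0, s4=0

Syndrome = 2 (error at position 2)


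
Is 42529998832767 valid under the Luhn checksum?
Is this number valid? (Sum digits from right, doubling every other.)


Luhn sum = 79
79 mod 10 = 9

Invalid (Luhn sum mod 10 = 9)


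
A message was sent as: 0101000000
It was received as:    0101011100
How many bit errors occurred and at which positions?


XOR: 0000011100

3 error(s) at position(s): 5, 6, 7


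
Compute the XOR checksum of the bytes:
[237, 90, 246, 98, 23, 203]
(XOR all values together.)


XOR chain: 237 ^ 90 ^ 246 ^ 98 ^ 23 ^ 203 = 255

255


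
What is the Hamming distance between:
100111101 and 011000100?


XOR: 111111001
Count of 1s: 7

7


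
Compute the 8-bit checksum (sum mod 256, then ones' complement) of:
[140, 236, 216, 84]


Sum = 676 mod 256 = 164
Complement = 91

91


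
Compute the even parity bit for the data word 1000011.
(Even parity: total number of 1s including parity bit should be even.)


Number of 1s in data: 3
Parity bit: 1

1


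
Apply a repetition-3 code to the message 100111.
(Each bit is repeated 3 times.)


Each bit -> 3 copies

111000000111111111


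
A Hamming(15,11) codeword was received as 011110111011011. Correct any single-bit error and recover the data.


Syndrome = 0: no error detected

Data: 11011011011 (no errors)


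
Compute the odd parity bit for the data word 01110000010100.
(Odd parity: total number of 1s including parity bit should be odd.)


Number of 1s in data: 5
Parity bit: 0

0


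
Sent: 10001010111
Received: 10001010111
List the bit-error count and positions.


XOR: 00000000000

0 errors (received matches sent)


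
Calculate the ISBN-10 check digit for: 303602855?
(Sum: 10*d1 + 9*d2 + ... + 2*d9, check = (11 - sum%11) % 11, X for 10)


Weighted sum: 163
163 mod 11 = 9

Check digit: 2


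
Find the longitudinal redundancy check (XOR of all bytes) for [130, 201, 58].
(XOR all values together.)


XOR chain: 130 ^ 201 ^ 58 = 113

113


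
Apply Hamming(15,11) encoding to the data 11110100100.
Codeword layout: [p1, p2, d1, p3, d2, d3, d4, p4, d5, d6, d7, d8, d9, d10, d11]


Parity bits: p1=0, p2=0, p3=0, p4=0

001011100100100


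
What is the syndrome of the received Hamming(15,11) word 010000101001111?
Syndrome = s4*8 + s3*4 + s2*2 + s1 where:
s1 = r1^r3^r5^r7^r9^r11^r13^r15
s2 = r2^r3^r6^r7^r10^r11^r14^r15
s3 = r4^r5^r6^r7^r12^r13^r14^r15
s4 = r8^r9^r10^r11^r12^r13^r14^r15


s1=0, s2=0, s3=1, s4=1

Syndrome = 12 (error at position 12)


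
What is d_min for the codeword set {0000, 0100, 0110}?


Comparing all pairs, minimum distance: 1
Can detect 0 errors, correct 0 errors

1


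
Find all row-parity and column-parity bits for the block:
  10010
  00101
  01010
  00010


Row parities: 0001
Column parities: 11111

Row P: 0001, Col P: 11111, Corner: 1


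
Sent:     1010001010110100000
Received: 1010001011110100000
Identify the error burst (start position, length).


XOR: 0000000001000000000

Burst at position 9, length 1


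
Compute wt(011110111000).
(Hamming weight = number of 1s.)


Counting 1s in 011110111000

7


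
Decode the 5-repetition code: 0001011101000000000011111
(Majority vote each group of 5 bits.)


Groups: 00010, 11101, 00000, 00000, 11111
Majority votes: 01001

01001


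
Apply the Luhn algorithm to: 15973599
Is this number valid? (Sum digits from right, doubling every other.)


Luhn sum = 52
52 mod 10 = 2

Invalid (Luhn sum mod 10 = 2)


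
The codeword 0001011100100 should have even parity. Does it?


Number of 1s: 5

No, parity error (5 ones)


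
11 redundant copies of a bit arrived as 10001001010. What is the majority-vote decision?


Ones: 4 out of 11
Threshold: 6

0 (4/11 voted 1)


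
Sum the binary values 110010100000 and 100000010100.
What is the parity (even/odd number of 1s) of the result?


110010100000 = 3232
100000010100 = 2068
Sum = 5300 = 1010010110100
1s count = 6

even parity (6 ones in 1010010110100)


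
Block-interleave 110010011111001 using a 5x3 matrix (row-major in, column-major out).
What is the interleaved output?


Matrix:
  110
  010
  011
  111
  001
Read columns: 100101111000111

100101111000111


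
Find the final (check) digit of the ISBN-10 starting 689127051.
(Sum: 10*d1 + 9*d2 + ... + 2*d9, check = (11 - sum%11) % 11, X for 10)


Weighted sum: 275
275 mod 11 = 0

Check digit: 0


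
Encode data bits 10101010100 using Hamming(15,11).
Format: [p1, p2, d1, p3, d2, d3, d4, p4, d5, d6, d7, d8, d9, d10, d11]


Parity bits: p1=0, p2=1, p3=0, p4=1

011001011010100


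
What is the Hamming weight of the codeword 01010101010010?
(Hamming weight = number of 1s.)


Counting 1s in 01010101010010

6


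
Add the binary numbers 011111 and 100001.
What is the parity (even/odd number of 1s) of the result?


011111 = 31
100001 = 33
Sum = 64 = 1000000
1s count = 1

odd parity (1 ones in 1000000)


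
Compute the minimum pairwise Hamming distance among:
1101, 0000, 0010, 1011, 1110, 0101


Comparing all pairs, minimum distance: 1
Can detect 0 errors, correct 0 errors

1


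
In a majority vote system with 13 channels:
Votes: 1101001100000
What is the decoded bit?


Ones: 5 out of 13
Threshold: 7

0 (5/13 voted 1)


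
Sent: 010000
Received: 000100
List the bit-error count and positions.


XOR: 010100

2 error(s) at position(s): 1, 3


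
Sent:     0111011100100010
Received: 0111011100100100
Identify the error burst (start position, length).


XOR: 0000000000000110

Burst at position 13, length 2


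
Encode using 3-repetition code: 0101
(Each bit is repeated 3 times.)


Each bit -> 3 copies

000111000111


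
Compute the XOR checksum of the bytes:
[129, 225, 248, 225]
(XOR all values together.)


XOR chain: 129 ^ 225 ^ 248 ^ 225 = 121

121


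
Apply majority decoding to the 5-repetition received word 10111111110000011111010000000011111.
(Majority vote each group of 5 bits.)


Groups: 10111, 11111, 00000, 11111, 01000, 00000, 11111
Majority votes: 1101001

1101001


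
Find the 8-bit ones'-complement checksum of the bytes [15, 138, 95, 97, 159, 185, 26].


Sum = 715 mod 256 = 203
Complement = 52

52


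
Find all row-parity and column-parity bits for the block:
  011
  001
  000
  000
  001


Row parities: 01001
Column parities: 011

Row P: 01001, Col P: 011, Corner: 0


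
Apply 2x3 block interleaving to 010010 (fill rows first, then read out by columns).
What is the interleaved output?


Matrix:
  010
  010
Read columns: 001100

001100


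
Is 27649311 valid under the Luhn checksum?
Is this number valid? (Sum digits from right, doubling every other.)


Luhn sum = 33
33 mod 10 = 3

Invalid (Luhn sum mod 10 = 3)


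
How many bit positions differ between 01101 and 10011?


XOR: 11110
Count of 1s: 4

4


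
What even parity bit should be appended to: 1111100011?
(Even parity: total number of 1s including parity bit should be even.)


Number of 1s in data: 7
Parity bit: 1

1


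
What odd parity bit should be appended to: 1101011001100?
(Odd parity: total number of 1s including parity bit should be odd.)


Number of 1s in data: 7
Parity bit: 0

0


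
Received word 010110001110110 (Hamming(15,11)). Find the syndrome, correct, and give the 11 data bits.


Syndrome = 8: error at position 8

Data: 01001110110 (corrected bit 8)


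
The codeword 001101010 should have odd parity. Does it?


Number of 1s: 4

No, parity error (4 ones)


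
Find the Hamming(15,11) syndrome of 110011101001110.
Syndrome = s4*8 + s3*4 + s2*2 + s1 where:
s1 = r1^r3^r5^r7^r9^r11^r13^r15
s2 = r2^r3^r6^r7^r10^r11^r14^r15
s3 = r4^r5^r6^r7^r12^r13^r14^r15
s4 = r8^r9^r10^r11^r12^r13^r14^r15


s1=1, s2=0, s3=0, s4=0

Syndrome = 1 (error at position 1)


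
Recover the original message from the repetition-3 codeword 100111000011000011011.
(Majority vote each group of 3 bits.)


Groups: 100, 111, 000, 011, 000, 011, 011
Majority votes: 0101011

0101011


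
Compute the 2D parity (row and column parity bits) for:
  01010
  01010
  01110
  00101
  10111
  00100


Row parities: 001001
Column parities: 11000

Row P: 001001, Col P: 11000, Corner: 0


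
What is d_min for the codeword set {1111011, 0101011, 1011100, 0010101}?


Comparing all pairs, minimum distance: 2
Can detect 1 errors, correct 0 errors

2


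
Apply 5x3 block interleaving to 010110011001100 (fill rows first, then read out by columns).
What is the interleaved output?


Matrix:
  010
  110
  011
  001
  100
Read columns: 010011110000110

010011110000110


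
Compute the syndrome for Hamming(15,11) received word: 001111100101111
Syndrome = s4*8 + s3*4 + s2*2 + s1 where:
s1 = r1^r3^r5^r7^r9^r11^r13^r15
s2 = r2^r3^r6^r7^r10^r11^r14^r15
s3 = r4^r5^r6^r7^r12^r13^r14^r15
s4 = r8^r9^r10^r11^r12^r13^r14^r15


s1=1, s2=0, s3=0, s4=1

Syndrome = 9 (error at position 9)


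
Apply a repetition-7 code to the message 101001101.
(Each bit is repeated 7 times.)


Each bit -> 7 copies

111111100000001111111000000000000001111111111111100000001111111


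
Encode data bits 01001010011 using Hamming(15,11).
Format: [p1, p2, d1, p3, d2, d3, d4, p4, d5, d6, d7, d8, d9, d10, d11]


Parity bits: p1=0, p2=1, p3=1, p4=0

010110001010011


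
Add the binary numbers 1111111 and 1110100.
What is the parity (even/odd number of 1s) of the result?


1111111 = 127
1110100 = 116
Sum = 243 = 11110011
1s count = 6

even parity (6 ones in 11110011)


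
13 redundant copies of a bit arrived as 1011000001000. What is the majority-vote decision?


Ones: 4 out of 13
Threshold: 7

0 (4/13 voted 1)


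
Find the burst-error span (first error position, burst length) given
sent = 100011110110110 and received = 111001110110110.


XOR: 011010000000000

Burst at position 1, length 4


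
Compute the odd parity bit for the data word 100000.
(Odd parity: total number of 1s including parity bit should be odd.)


Number of 1s in data: 1
Parity bit: 0

0


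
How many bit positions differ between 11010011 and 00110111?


XOR: 11100100
Count of 1s: 4

4


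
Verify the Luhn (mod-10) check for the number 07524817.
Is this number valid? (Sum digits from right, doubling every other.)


Luhn sum = 35
35 mod 10 = 5

Invalid (Luhn sum mod 10 = 5)


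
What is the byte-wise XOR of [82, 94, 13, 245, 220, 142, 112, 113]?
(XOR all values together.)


XOR chain: 82 ^ 94 ^ 13 ^ 245 ^ 220 ^ 142 ^ 112 ^ 113 = 167

167


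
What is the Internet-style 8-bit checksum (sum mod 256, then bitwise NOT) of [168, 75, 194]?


Sum = 437 mod 256 = 181
Complement = 74

74


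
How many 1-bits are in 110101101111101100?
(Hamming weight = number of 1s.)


Counting 1s in 110101101111101100

12


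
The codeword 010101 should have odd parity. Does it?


Number of 1s: 3

Yes, parity is correct (3 ones)


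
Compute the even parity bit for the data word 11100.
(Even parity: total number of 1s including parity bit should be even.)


Number of 1s in data: 3
Parity bit: 1

1


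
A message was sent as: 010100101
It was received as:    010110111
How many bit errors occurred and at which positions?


XOR: 000010010

2 error(s) at position(s): 4, 7


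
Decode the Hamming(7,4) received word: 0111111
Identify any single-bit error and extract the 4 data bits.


Syndrome = 1: error at position 1

Data: 1111 (corrected bit 1)


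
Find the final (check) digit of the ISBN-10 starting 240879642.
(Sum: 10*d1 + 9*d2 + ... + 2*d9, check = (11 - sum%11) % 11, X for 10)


Weighted sum: 239
239 mod 11 = 8

Check digit: 3


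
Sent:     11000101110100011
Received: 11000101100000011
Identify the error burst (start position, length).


XOR: 00000000010100000

Burst at position 9, length 3


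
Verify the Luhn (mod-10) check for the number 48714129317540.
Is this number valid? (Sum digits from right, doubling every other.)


Luhn sum = 69
69 mod 10 = 9

Invalid (Luhn sum mod 10 = 9)


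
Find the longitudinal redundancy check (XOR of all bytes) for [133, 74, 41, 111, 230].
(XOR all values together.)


XOR chain: 133 ^ 74 ^ 41 ^ 111 ^ 230 = 111

111


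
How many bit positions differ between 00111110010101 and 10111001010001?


XOR: 10000111000100
Count of 1s: 5

5


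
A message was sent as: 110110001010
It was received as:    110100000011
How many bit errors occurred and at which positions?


XOR: 000010001001

3 error(s) at position(s): 4, 8, 11


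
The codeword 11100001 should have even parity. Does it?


Number of 1s: 4

Yes, parity is correct (4 ones)


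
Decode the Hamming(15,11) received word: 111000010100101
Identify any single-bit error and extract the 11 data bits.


Syndrome = 0: no error detected

Data: 10000100101 (no errors)


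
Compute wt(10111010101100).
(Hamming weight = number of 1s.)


Counting 1s in 10111010101100

8


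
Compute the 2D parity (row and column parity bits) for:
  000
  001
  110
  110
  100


Row parities: 01001
Column parities: 101

Row P: 01001, Col P: 101, Corner: 0


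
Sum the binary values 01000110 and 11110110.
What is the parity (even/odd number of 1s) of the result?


01000110 = 70
11110110 = 246
Sum = 316 = 100111100
1s count = 5

odd parity (5 ones in 100111100)


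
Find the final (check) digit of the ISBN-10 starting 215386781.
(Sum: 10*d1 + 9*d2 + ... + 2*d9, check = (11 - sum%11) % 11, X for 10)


Weighted sum: 222
222 mod 11 = 2

Check digit: 9


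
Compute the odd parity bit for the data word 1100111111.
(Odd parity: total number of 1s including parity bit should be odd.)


Number of 1s in data: 8
Parity bit: 1

1


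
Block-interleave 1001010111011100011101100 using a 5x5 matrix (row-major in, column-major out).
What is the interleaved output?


Matrix:
  10010
  10111
  01110
  00111
  01100
Read columns: 1100000101011111111001010

1100000101011111111001010


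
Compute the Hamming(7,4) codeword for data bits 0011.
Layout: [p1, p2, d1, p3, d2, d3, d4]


Parity bits: p1=1, p2=0, p3=0

1000011


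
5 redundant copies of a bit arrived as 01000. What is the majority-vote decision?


Ones: 1 out of 5
Threshold: 3

0 (1/5 voted 1)


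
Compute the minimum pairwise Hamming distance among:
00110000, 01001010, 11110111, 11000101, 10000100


Comparing all pairs, minimum distance: 2
Can detect 1 errors, correct 0 errors

2


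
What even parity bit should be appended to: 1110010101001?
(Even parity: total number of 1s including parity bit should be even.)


Number of 1s in data: 7
Parity bit: 1

1


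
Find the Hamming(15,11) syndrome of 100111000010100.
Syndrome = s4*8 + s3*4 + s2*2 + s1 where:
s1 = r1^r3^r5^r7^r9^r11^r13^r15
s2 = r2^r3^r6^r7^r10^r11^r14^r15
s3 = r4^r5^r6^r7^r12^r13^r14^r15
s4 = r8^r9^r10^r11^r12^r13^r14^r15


s1=0, s2=0, s3=0, s4=0

Syndrome = 0 (no error)


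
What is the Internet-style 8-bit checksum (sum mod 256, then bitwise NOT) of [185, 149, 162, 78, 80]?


Sum = 654 mod 256 = 142
Complement = 113

113


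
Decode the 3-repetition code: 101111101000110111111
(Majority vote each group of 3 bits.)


Groups: 101, 111, 101, 000, 110, 111, 111
Majority votes: 1110111

1110111


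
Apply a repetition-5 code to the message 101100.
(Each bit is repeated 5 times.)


Each bit -> 5 copies

111110000011111111110000000000


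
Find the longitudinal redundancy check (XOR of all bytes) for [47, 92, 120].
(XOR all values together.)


XOR chain: 47 ^ 92 ^ 120 = 11

11


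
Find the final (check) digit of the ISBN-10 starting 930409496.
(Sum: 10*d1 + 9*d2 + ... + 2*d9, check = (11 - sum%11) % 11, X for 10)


Weighted sum: 245
245 mod 11 = 3

Check digit: 8


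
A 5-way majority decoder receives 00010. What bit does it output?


Ones: 1 out of 5
Threshold: 3

0 (1/5 voted 1)


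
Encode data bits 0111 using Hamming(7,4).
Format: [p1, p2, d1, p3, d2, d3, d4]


Parity bits: p1=0, p2=0, p3=1

0001111


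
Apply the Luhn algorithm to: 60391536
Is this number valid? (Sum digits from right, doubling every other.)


Luhn sum = 37
37 mod 10 = 7

Invalid (Luhn sum mod 10 = 7)


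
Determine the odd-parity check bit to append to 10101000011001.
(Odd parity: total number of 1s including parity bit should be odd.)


Number of 1s in data: 6
Parity bit: 1

1


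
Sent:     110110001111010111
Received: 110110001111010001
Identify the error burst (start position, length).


XOR: 000000000000000110

Burst at position 15, length 2


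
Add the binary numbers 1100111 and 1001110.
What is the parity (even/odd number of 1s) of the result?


1100111 = 103
1001110 = 78
Sum = 181 = 10110101
1s count = 5

odd parity (5 ones in 10110101)


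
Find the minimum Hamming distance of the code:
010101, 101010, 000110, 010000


Comparing all pairs, minimum distance: 2
Can detect 1 errors, correct 0 errors

2


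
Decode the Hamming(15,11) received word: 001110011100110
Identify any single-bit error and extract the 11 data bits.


Syndrome = 10: error at position 10

Data: 11001000110 (corrected bit 10)


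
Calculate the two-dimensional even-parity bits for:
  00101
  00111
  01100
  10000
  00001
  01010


Row parities: 010110
Column parities: 10101

Row P: 010110, Col P: 10101, Corner: 1


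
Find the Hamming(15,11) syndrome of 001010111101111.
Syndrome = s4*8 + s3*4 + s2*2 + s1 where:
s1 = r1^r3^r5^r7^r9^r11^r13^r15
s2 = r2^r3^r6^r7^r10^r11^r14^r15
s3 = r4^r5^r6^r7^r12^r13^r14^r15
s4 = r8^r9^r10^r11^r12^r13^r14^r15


s1=0, s2=1, s3=0, s4=1

Syndrome = 10 (error at position 10)


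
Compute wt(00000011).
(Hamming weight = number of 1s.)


Counting 1s in 00000011

2


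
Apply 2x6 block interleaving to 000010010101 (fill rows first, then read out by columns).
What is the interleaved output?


Matrix:
  000010
  010101
Read columns: 000100011001

000100011001


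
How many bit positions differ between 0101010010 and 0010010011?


XOR: 0111000001
Count of 1s: 4

4


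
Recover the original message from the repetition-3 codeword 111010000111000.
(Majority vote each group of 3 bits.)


Groups: 111, 010, 000, 111, 000
Majority votes: 10010

10010


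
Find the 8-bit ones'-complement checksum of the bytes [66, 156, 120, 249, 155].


Sum = 746 mod 256 = 234
Complement = 21

21


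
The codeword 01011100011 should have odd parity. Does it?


Number of 1s: 6

No, parity error (6 ones)


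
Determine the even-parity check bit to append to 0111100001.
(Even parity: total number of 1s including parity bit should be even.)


Number of 1s in data: 5
Parity bit: 1

1


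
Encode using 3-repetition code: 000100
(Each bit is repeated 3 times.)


Each bit -> 3 copies

000000000111000000


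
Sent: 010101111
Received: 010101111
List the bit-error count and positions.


XOR: 000000000

0 errors (received matches sent)


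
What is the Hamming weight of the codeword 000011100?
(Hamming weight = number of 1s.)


Counting 1s in 000011100

3


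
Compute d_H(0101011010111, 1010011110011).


XOR: 1111000100100
Count of 1s: 6

6


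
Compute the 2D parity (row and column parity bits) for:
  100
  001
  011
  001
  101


Row parities: 11010
Column parities: 010

Row P: 11010, Col P: 010, Corner: 1


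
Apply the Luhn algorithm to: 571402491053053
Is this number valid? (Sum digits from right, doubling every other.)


Luhn sum = 52
52 mod 10 = 2

Invalid (Luhn sum mod 10 = 2)


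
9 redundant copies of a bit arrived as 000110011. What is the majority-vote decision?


Ones: 4 out of 9
Threshold: 5

0 (4/9 voted 1)


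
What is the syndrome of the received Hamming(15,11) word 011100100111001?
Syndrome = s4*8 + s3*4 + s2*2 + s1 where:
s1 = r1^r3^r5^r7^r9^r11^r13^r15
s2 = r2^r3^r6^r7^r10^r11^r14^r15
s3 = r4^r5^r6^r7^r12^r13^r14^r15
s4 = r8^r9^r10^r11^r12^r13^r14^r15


s1=0, s2=0, s3=0, s4=0

Syndrome = 0 (no error)


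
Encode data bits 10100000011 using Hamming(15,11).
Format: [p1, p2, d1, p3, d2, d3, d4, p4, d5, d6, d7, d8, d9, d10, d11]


Parity bits: p1=0, p2=0, p3=1, p4=0

001101000000011


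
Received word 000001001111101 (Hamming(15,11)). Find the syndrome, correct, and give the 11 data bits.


Syndrome = 0: no error detected

Data: 00101111101 (no errors)


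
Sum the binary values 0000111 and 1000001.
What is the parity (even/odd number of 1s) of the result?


0000111 = 7
1000001 = 65
Sum = 72 = 1001000
1s count = 2

even parity (2 ones in 1001000)


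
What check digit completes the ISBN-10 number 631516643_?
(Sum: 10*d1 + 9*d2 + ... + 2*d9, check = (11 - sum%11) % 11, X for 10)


Weighted sum: 208
208 mod 11 = 10

Check digit: 1


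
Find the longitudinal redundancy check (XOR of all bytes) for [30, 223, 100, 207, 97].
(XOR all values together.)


XOR chain: 30 ^ 223 ^ 100 ^ 207 ^ 97 = 11

11


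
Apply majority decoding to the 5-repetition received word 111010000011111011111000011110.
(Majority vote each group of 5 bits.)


Groups: 11101, 00000, 11111, 01111, 10000, 11110
Majority votes: 101101

101101


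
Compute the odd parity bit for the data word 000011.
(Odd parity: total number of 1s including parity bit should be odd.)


Number of 1s in data: 2
Parity bit: 1

1


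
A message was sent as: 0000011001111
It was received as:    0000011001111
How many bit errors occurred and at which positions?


XOR: 0000000000000

0 errors (received matches sent)


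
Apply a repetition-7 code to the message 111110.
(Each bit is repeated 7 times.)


Each bit -> 7 copies

111111111111111111111111111111111110000000


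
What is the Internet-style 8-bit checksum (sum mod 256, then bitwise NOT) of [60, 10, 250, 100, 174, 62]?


Sum = 656 mod 256 = 144
Complement = 111

111


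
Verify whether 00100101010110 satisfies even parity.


Number of 1s: 6

Yes, parity is correct (6 ones)


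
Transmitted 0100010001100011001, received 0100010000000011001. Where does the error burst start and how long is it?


XOR: 0000000001100000000

Burst at position 9, length 2


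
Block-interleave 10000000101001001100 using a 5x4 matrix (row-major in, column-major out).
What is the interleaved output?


Matrix:
  1000
  0000
  1010
  0100
  1100
Read columns: 10101000110010000000

10101000110010000000


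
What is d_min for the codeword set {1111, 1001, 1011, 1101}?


Comparing all pairs, minimum distance: 1
Can detect 0 errors, correct 0 errors

1


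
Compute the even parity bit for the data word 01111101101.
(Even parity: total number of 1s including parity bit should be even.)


Number of 1s in data: 8
Parity bit: 0

0


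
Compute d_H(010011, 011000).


XOR: 001011
Count of 1s: 3

3


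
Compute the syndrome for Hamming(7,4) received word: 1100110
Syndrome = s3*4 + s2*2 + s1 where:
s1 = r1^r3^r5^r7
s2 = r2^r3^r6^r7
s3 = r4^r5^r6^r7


s1=0, s2=0, s3=0

Syndrome = 0 (no error)


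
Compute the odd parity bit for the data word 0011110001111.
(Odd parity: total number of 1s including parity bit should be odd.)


Number of 1s in data: 8
Parity bit: 1

1


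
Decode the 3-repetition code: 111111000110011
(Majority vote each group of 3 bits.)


Groups: 111, 111, 000, 110, 011
Majority votes: 11011

11011


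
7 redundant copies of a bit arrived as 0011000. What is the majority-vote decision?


Ones: 2 out of 7
Threshold: 4

0 (2/7 voted 1)


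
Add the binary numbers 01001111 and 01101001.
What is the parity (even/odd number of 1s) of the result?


01001111 = 79
01101001 = 105
Sum = 184 = 10111000
1s count = 4

even parity (4 ones in 10111000)


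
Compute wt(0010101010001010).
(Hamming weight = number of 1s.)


Counting 1s in 0010101010001010

6


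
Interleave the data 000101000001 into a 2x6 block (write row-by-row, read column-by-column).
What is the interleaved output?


Matrix:
  000101
  000001
Read columns: 000000100011

000000100011


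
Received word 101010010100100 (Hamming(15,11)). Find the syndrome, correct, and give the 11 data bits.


Syndrome = 8: error at position 8

Data: 11000100100 (corrected bit 8)


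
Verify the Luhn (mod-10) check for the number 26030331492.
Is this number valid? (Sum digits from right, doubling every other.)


Luhn sum = 37
37 mod 10 = 7

Invalid (Luhn sum mod 10 = 7)


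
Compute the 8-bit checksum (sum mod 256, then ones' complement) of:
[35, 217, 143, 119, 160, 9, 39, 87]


Sum = 809 mod 256 = 41
Complement = 214

214


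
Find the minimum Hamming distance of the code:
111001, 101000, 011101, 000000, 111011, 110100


Comparing all pairs, minimum distance: 1
Can detect 0 errors, correct 0 errors

1


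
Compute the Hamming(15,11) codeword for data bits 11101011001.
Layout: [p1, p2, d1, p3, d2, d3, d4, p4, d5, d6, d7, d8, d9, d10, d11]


Parity bits: p1=1, p2=0, p3=0, p4=0

101011001011001


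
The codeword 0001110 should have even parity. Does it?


Number of 1s: 3

No, parity error (3 ones)


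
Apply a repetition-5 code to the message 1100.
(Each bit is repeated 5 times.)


Each bit -> 5 copies

11111111110000000000


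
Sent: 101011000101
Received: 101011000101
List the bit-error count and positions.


XOR: 000000000000

0 errors (received matches sent)


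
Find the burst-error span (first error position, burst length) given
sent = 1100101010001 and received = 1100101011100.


XOR: 0000000001101

Burst at position 9, length 4


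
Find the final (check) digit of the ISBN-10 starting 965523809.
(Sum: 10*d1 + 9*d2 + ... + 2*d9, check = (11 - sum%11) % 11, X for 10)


Weighted sum: 296
296 mod 11 = 10

Check digit: 1


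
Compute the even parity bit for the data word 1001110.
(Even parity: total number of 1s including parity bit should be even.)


Number of 1s in data: 4
Parity bit: 0

0


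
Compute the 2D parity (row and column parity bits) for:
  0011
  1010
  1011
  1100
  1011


Row parities: 00101
Column parities: 0101

Row P: 00101, Col P: 0101, Corner: 0


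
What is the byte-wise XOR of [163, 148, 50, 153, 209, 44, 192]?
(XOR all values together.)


XOR chain: 163 ^ 148 ^ 50 ^ 153 ^ 209 ^ 44 ^ 192 = 161

161


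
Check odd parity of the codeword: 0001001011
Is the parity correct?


Number of 1s: 4

No, parity error (4 ones)


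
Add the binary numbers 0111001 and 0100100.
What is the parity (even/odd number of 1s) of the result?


0111001 = 57
0100100 = 36
Sum = 93 = 1011101
1s count = 5

odd parity (5 ones in 1011101)


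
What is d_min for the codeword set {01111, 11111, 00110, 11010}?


Comparing all pairs, minimum distance: 1
Can detect 0 errors, correct 0 errors

1


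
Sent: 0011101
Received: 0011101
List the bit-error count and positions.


XOR: 0000000

0 errors (received matches sent)


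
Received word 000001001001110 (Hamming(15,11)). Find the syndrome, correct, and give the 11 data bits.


Syndrome = 0: no error detected

Data: 00101001110 (no errors)


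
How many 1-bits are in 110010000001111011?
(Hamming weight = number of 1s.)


Counting 1s in 110010000001111011

9


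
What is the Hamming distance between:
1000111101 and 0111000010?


XOR: 1111111111
Count of 1s: 10

10


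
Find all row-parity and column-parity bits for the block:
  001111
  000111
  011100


Row parities: 011
Column parities: 010100

Row P: 011, Col P: 010100, Corner: 0


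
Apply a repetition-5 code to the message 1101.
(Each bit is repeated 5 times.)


Each bit -> 5 copies

11111111110000011111


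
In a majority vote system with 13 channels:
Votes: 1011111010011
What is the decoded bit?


Ones: 9 out of 13
Threshold: 7

1 (9/13 voted 1)


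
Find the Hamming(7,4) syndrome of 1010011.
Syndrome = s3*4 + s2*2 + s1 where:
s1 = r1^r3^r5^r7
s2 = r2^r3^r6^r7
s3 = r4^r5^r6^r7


s1=1, s2=1, s3=0

Syndrome = 3 (error at position 3)


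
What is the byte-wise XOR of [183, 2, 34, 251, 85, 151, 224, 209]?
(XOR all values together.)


XOR chain: 183 ^ 2 ^ 34 ^ 251 ^ 85 ^ 151 ^ 224 ^ 209 = 159

159


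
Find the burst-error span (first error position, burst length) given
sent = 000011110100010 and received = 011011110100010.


XOR: 011000000000000

Burst at position 1, length 2


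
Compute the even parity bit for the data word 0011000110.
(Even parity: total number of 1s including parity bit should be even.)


Number of 1s in data: 4
Parity bit: 0

0


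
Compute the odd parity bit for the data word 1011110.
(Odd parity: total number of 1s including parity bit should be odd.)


Number of 1s in data: 5
Parity bit: 0

0


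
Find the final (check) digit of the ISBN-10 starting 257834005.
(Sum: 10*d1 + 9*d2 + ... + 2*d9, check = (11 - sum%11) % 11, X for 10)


Weighted sum: 225
225 mod 11 = 5

Check digit: 6


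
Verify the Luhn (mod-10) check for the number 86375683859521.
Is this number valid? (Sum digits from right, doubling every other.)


Luhn sum = 74
74 mod 10 = 4

Invalid (Luhn sum mod 10 = 4)


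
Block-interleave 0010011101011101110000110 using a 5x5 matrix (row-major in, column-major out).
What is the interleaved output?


Matrix:
  00100
  11101
  01110
  11100
  00110
Read columns: 0101001110111110010101000

0101001110111110010101000


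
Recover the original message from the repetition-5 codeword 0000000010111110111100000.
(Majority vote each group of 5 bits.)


Groups: 00000, 00010, 11111, 01111, 00000
Majority votes: 00110

00110


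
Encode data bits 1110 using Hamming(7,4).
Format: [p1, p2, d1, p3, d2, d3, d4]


Parity bits: p1=0, p2=0, p3=0

0010110


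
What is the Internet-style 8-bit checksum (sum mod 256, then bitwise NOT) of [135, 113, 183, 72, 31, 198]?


Sum = 732 mod 256 = 220
Complement = 35

35


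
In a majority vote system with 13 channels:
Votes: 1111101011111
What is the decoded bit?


Ones: 11 out of 13
Threshold: 7

1 (11/13 voted 1)


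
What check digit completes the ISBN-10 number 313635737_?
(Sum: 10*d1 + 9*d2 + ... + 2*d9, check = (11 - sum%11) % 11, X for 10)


Weighted sum: 199
199 mod 11 = 1

Check digit: X


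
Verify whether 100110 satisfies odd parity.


Number of 1s: 3

Yes, parity is correct (3 ones)


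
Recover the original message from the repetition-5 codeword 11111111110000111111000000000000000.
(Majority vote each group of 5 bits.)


Groups: 11111, 11111, 00001, 11111, 00000, 00000, 00000
Majority votes: 1101000

1101000


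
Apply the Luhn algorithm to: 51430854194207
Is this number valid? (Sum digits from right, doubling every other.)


Luhn sum = 54
54 mod 10 = 4

Invalid (Luhn sum mod 10 = 4)


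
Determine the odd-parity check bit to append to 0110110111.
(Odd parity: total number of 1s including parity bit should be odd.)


Number of 1s in data: 7
Parity bit: 0

0


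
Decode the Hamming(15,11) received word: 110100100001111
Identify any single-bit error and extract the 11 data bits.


Syndrome = 0: no error detected

Data: 00010001111 (no errors)


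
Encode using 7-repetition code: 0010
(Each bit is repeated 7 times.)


Each bit -> 7 copies

0000000000000011111110000000


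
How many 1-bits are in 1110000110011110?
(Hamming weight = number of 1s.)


Counting 1s in 1110000110011110

9


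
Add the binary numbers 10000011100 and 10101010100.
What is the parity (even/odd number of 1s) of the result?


10000011100 = 1052
10101010100 = 1364
Sum = 2416 = 100101110000
1s count = 5

odd parity (5 ones in 100101110000)


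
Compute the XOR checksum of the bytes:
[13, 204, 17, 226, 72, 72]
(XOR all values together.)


XOR chain: 13 ^ 204 ^ 17 ^ 226 ^ 72 ^ 72 = 50

50


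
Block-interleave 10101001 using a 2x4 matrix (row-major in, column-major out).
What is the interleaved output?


Matrix:
  1010
  1001
Read columns: 11001001

11001001


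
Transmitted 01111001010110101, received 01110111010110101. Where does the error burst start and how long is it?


XOR: 00001110000000000

Burst at position 4, length 3


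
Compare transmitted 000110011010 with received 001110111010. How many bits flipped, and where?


XOR: 001000100000

2 error(s) at position(s): 2, 6


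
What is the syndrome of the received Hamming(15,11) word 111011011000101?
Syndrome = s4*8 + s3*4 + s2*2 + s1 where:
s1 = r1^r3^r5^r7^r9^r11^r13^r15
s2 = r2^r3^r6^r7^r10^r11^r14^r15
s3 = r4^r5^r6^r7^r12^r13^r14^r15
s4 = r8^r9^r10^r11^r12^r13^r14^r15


s1=0, s2=0, s3=0, s4=0

Syndrome = 0 (no error)


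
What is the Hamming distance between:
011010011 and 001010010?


XOR: 010000001
Count of 1s: 2

2


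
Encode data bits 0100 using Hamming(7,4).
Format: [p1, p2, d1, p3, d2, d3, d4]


Parity bits: p1=1, p2=0, p3=1

1001100


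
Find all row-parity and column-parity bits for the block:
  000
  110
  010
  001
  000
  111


Row parities: 001101
Column parities: 010

Row P: 001101, Col P: 010, Corner: 1


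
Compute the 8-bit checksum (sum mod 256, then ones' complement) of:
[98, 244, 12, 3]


Sum = 357 mod 256 = 101
Complement = 154

154


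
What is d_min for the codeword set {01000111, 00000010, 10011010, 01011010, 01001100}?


Comparing all pairs, minimum distance: 2
Can detect 1 errors, correct 0 errors

2


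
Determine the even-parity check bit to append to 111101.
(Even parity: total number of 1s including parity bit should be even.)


Number of 1s in data: 5
Parity bit: 1

1


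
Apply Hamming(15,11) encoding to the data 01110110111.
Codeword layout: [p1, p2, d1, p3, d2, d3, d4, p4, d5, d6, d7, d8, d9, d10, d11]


Parity bits: p1=1, p2=0, p3=0, p4=1

100011110110111


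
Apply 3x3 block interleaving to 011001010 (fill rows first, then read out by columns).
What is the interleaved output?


Matrix:
  011
  001
  010
Read columns: 000101110

000101110


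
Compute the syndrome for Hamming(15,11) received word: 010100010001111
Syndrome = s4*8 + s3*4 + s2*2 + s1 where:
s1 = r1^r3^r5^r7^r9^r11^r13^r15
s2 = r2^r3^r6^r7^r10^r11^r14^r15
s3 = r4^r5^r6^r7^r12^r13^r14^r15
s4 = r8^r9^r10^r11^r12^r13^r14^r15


s1=0, s2=1, s3=1, s4=1

Syndrome = 14 (error at position 14)


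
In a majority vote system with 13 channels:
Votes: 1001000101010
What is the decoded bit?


Ones: 5 out of 13
Threshold: 7

0 (5/13 voted 1)


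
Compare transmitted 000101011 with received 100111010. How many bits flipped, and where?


XOR: 100010001

3 error(s) at position(s): 0, 4, 8
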